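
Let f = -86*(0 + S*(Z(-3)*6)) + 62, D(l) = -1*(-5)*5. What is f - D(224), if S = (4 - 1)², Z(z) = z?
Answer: 13969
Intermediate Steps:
D(l) = 25 (D(l) = 5*5 = 25)
S = 9 (S = 3² = 9)
f = 13994 (f = -86*(0 + 9*(-3*6)) + 62 = -86*(0 + 9*(-18)) + 62 = -86*(0 - 162) + 62 = -86*(-162) + 62 = 13932 + 62 = 13994)
f - D(224) = 13994 - 1*25 = 13994 - 25 = 13969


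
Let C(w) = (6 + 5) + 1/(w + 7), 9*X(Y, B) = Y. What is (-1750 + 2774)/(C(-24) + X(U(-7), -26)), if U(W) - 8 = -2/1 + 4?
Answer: 39168/461 ≈ 84.963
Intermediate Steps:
U(W) = 10 (U(W) = 8 + (-2/1 + 4) = 8 + (-2*1 + 4) = 8 + (-2 + 4) = 8 + 2 = 10)
X(Y, B) = Y/9
C(w) = 11 + 1/(7 + w)
(-1750 + 2774)/(C(-24) + X(U(-7), -26)) = (-1750 + 2774)/((78 + 11*(-24))/(7 - 24) + (1/9)*10) = 1024/((78 - 264)/(-17) + 10/9) = 1024/(-1/17*(-186) + 10/9) = 1024/(186/17 + 10/9) = 1024/(1844/153) = 1024*(153/1844) = 39168/461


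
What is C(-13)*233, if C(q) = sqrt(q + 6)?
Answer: 233*I*sqrt(7) ≈ 616.46*I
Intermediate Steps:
C(q) = sqrt(6 + q)
C(-13)*233 = sqrt(6 - 13)*233 = sqrt(-7)*233 = (I*sqrt(7))*233 = 233*I*sqrt(7)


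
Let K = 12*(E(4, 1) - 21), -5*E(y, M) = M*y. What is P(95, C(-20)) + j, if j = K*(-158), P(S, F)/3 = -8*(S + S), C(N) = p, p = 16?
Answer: 183864/5 ≈ 36773.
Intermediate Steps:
E(y, M) = -M*y/5
C(N) = 16
P(S, F) = -48*S (P(S, F) = 3*(-8*(S + S)) = 3*(-16*S) = -48*S)
K = -1308/5 (K = 12*(-1/5*1*4 - 21) = 12*(-4/5 - 21) = 12*(-109/5) = -1308/5 ≈ -261.60)
j = 206664/5 (j = -1308/5*(-158) = 206664/5 ≈ 41333.)
P(95, C(-20)) + j = -48*95 + 206664/5 = -4560 + 206664/5 = 183864/5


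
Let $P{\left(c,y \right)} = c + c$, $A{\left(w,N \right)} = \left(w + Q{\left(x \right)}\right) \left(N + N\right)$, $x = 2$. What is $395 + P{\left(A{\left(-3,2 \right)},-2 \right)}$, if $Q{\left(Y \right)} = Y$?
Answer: $387$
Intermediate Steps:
$A{\left(w,N \right)} = 2 N \left(2 + w\right)$ ($A{\left(w,N \right)} = \left(w + 2\right) \left(N + N\right) = \left(2 + w\right) 2 N = 2 N \left(2 + w\right)$)
$P{\left(c,y \right)} = 2 c$
$395 + P{\left(A{\left(-3,2 \right)},-2 \right)} = 395 + 2 \cdot 2 \cdot 2 \left(2 - 3\right) = 395 + 2 \cdot 2 \cdot 2 \left(-1\right) = 395 + 2 \left(-4\right) = 395 - 8 = 387$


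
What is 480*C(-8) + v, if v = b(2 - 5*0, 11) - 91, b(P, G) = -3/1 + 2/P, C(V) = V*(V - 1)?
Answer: 34467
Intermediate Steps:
C(V) = V*(-1 + V)
b(P, G) = -3 + 2/P (b(P, G) = -3*1 + 2/P = -3 + 2/P)
v = -93 (v = (-3 + 2/(2 - 5*0)) - 91 = (-3 + 2/(2 + 0)) - 91 = (-3 + 2/2) - 91 = (-3 + 2*(½)) - 91 = (-3 + 1) - 91 = -2 - 91 = -93)
480*C(-8) + v = 480*(-8*(-1 - 8)) - 93 = 480*(-8*(-9)) - 93 = 480*72 - 93 = 34560 - 93 = 34467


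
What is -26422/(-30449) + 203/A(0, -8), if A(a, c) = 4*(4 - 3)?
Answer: 6286835/121796 ≈ 51.618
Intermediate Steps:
A(a, c) = 4 (A(a, c) = 4*1 = 4)
-26422/(-30449) + 203/A(0, -8) = -26422/(-30449) + 203/4 = -26422*(-1/30449) + 203*(1/4) = 26422/30449 + 203/4 = 6286835/121796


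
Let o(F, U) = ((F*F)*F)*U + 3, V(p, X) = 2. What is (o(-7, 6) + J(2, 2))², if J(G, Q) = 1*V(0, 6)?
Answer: 4214809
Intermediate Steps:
J(G, Q) = 2 (J(G, Q) = 1*2 = 2)
o(F, U) = 3 + U*F³ (o(F, U) = (F²*F)*U + 3 = F³*U + 3 = U*F³ + 3 = 3 + U*F³)
(o(-7, 6) + J(2, 2))² = ((3 + 6*(-7)³) + 2)² = ((3 + 6*(-343)) + 2)² = ((3 - 2058) + 2)² = (-2055 + 2)² = (-2053)² = 4214809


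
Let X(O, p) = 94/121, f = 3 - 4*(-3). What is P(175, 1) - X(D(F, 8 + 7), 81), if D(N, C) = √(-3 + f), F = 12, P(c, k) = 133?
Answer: 15999/121 ≈ 132.22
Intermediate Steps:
f = 15 (f = 3 + 12 = 15)
D(N, C) = 2*√3 (D(N, C) = √(-3 + 15) = √12 = 2*√3)
X(O, p) = 94/121 (X(O, p) = 94*(1/121) = 94/121)
P(175, 1) - X(D(F, 8 + 7), 81) = 133 - 1*94/121 = 133 - 94/121 = 15999/121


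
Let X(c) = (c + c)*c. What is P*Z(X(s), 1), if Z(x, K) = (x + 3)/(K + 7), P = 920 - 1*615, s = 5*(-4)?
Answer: 244915/8 ≈ 30614.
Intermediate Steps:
s = -20
P = 305 (P = 920 - 615 = 305)
X(c) = 2*c² (X(c) = (2*c)*c = 2*c²)
Z(x, K) = (3 + x)/(7 + K)
P*Z(X(s), 1) = 305*((3 + 2*(-20)²)/(7 + 1)) = 305*((3 + 2*400)/8) = 305*((3 + 800)/8) = 305*((⅛)*803) = 305*(803/8) = 244915/8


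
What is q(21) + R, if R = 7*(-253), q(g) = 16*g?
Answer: -1435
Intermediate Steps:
R = -1771
q(21) + R = 16*21 - 1771 = 336 - 1771 = -1435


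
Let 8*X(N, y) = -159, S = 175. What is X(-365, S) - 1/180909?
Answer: -28764539/1447272 ≈ -19.875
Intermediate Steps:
X(N, y) = -159/8 (X(N, y) = (⅛)*(-159) = -159/8)
X(-365, S) - 1/180909 = -159/8 - 1/180909 = -28764539/1447272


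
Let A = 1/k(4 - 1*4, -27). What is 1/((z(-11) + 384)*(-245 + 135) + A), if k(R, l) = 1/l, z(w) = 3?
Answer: -1/42597 ≈ -2.3476e-5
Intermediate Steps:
A = -27 (A = 1/(1/(-27)) = 1/(-1/27) = -27)
1/((z(-11) + 384)*(-245 + 135) + A) = 1/((3 + 384)*(-245 + 135) - 27) = 1/(387*(-110) - 27) = 1/(-42570 - 27) = 1/(-42597) = -1/42597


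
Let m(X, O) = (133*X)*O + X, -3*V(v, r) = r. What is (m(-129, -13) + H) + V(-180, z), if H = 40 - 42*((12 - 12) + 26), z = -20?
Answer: 665600/3 ≈ 2.2187e+5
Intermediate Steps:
V(v, r) = -r/3
H = -1052 (H = 40 - 42*(0 + 26) = 40 - 42*26 = 40 - 1092 = -1052)
m(X, O) = X + 133*O*X (m(X, O) = 133*O*X + X = X + 133*O*X)
(m(-129, -13) + H) + V(-180, z) = (-129*(1 + 133*(-13)) - 1052) - 1/3*(-20) = (-129*(1 - 1729) - 1052) + 20/3 = (-129*(-1728) - 1052) + 20/3 = (222912 - 1052) + 20/3 = 221860 + 20/3 = 665600/3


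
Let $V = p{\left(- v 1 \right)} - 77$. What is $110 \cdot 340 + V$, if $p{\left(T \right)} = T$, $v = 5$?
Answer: $37318$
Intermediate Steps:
$V = -82$ ($V = \left(-1\right) 5 \cdot 1 - 77 = \left(-5\right) 1 - 77 = -5 - 77 = -82$)
$110 \cdot 340 + V = 110 \cdot 340 - 82 = 37400 - 82 = 37318$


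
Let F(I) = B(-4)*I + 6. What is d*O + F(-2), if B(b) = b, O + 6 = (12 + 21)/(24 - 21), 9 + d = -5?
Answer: -56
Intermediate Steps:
d = -14 (d = -9 - 5 = -14)
O = 5 (O = -6 + (12 + 21)/(24 - 21) = -6 + 33/3 = -6 + 33*(⅓) = -6 + 11 = 5)
F(I) = 6 - 4*I (F(I) = -4*I + 6 = 6 - 4*I)
d*O + F(-2) = -14*5 + (6 - 4*(-2)) = -70 + (6 + 8) = -70 + 14 = -56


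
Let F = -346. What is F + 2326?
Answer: 1980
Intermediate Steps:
F + 2326 = -346 + 2326 = 1980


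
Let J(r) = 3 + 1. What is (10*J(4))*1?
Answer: 40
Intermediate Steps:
J(r) = 4
(10*J(4))*1 = (10*4)*1 = 40*1 = 40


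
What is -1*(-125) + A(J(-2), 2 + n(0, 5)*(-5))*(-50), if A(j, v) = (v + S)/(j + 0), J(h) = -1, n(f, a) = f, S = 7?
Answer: 575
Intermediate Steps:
A(j, v) = (7 + v)/j (A(j, v) = (v + 7)/(j + 0) = (7 + v)/j)
-1*(-125) + A(J(-2), 2 + n(0, 5)*(-5))*(-50) = -1*(-125) + ((7 + (2 + 0*(-5)))/(-1))*(-50) = 125 - (7 + (2 + 0))*(-50) = 125 - (7 + 2)*(-50) = 125 - 1*9*(-50) = 125 - 9*(-50) = 125 + 450 = 575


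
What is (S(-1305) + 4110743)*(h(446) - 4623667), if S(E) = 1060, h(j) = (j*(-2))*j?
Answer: -20647414652697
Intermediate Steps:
h(j) = -2*j² (h(j) = (-2*j)*j = -2*j²)
(S(-1305) + 4110743)*(h(446) - 4623667) = (1060 + 4110743)*(-2*446² - 4623667) = 4111803*(-2*198916 - 4623667) = 4111803*(-397832 - 4623667) = 4111803*(-5021499) = -20647414652697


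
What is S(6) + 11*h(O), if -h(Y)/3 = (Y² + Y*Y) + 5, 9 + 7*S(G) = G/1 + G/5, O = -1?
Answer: -8094/35 ≈ -231.26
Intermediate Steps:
S(G) = -9/7 + 6*G/35 (S(G) = -9/7 + (G/1 + G/5)/7 = -9/7 + (G*1 + G*(⅕))/7 = -9/7 + (G + G/5)/7 = -9/7 + (6*G/5)/7 = -9/7 + 6*G/35)
h(Y) = -15 - 6*Y² (h(Y) = -3*((Y² + Y*Y) + 5) = -3*((Y² + Y²) + 5) = -3*(2*Y² + 5) = -3*(5 + 2*Y²) = -15 - 6*Y²)
S(6) + 11*h(O) = (-9/7 + (6/35)*6) + 11*(-15 - 6*(-1)²) = (-9/7 + 36/35) + 11*(-15 - 6*1) = -9/35 + 11*(-15 - 6) = -9/35 + 11*(-21) = -9/35 - 231 = -8094/35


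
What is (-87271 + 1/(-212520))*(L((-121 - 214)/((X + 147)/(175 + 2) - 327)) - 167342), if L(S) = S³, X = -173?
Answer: 4820700083457946491108461603/330094274910181320 ≈ 1.4604e+10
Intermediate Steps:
(-87271 + 1/(-212520))*(L((-121 - 214)/((X + 147)/(175 + 2) - 327)) - 167342) = (-87271 + 1/(-212520))*(((-121 - 214)/((-173 + 147)/(175 + 2) - 327))³ - 167342) = (-87271 - 1/212520)*((-335/(-26/177 - 327))³ - 167342) = -18546832921*((-335/(-26*1/177 - 327))³ - 167342)/212520 = -18546832921*((-335/(-26/177 - 327))³ - 167342)/212520 = -18546832921*((-335/(-57905/177))³ - 167342)/212520 = -18546832921*((-335*(-177/57905))³ - 167342)/212520 = -18546832921*((11859/11581)³ - 167342)/212520 = -18546832921*(1667800912779/1553238635941 - 167342)/212520 = -18546832921/212520*(-259920392014726043/1553238635941) = 4820700083457946491108461603/330094274910181320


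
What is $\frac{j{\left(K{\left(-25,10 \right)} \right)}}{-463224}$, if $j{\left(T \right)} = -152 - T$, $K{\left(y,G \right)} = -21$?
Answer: $\frac{131}{463224} \approx 0.0002828$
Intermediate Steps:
$\frac{j{\left(K{\left(-25,10 \right)} \right)}}{-463224} = \frac{-152 - -21}{-463224} = \left(-152 + 21\right) \left(- \frac{1}{463224}\right) = \left(-131\right) \left(- \frac{1}{463224}\right) = \frac{131}{463224}$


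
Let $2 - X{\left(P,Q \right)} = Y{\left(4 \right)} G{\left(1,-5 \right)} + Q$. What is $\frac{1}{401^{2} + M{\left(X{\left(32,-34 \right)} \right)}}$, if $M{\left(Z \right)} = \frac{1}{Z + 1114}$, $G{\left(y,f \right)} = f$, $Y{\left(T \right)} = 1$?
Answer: $\frac{1155}{185725156} \approx 6.2189 \cdot 10^{-6}$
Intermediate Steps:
$X{\left(P,Q \right)} = 7 - Q$ ($X{\left(P,Q \right)} = 2 - \left(1 \left(-5\right) + Q\right) = 2 - \left(-5 + Q\right) = 7 - Q$)
$M{\left(Z \right)} = \frac{1}{1114 + Z}$
$\frac{1}{401^{2} + M{\left(X{\left(32,-34 \right)} \right)}} = \frac{1}{401^{2} + \frac{1}{1114 + \left(7 - -34\right)}} = \frac{1}{160801 + \frac{1}{1114 + \left(7 + 34\right)}} = \frac{1}{160801 + \frac{1}{1114 + 41}} = \frac{1}{160801 + \frac{1}{1155}} = \frac{1}{\frac{185725156}{1155}} = \frac{1155}{185725156}$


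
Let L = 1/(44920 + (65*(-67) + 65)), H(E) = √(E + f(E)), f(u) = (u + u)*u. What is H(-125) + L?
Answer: 1/40630 + 5*√1245 ≈ 176.42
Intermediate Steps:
f(u) = 2*u² (f(u) = (2*u)*u = 2*u²)
H(E) = √(E + 2*E²)
L = 1/40630 (L = 1/(44920 + (-4355 + 65)) = 1/(44920 - 4290) = 1/40630 ≈ 2.4612e-5)
H(-125) + L = √(-125*(1 + 2*(-125))) + 1/40630 = √(-125*(1 - 250)) + 1/40630 = √(-125*(-249)) + 1/40630 = √31125 + 1/40630 = 5*√1245 + 1/40630 = 1/40630 + 5*√1245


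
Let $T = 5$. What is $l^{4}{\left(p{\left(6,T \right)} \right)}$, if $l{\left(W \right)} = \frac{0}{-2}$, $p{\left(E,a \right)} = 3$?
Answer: $0$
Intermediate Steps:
$l{\left(W \right)} = 0$ ($l{\left(W \right)} = 0 \left(- \frac{1}{2}\right) = 0$)
$l^{4}{\left(p{\left(6,T \right)} \right)} = 0^{4} = 0$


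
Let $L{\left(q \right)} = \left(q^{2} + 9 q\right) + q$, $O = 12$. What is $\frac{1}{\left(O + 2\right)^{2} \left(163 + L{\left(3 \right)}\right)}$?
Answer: $\frac{1}{39592} \approx 2.5258 \cdot 10^{-5}$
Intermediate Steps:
$L{\left(q \right)} = q^{2} + 10 q$
$\frac{1}{\left(O + 2\right)^{2} \left(163 + L{\left(3 \right)}\right)} = \frac{1}{\left(12 + 2\right)^{2} \left(163 + 3 \left(10 + 3\right)\right)} = \frac{1}{14^{2} \left(163 + 3 \cdot 13\right)} = \frac{1}{196 \left(163 + 39\right)} = \frac{1}{196 \cdot 202} = \frac{1}{39592}$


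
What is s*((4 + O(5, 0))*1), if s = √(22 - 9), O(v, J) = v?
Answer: 9*√13 ≈ 32.450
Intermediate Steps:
s = √13 ≈ 3.6056
s*((4 + O(5, 0))*1) = √13*((4 + 5)*1) = √13*(9*1) = √13*9 = 9*√13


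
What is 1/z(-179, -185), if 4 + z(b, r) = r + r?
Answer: -1/374 ≈ -0.0026738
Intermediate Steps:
z(b, r) = -4 + 2*r (z(b, r) = -4 + (r + r) = -4 + 2*r)
1/z(-179, -185) = 1/(-4 + 2*(-185)) = 1/(-4 - 370) = 1/(-374) = -1/374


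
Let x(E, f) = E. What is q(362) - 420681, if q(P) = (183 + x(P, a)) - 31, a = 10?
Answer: -420167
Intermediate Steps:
q(P) = 152 + P (q(P) = (183 + P) - 31 = 152 + P)
q(362) - 420681 = (152 + 362) - 420681 = 514 - 420681 = -420167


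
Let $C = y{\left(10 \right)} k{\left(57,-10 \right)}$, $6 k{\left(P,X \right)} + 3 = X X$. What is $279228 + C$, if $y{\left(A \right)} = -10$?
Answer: $\frac{837199}{3} \approx 2.7907 \cdot 10^{5}$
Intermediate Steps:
$k{\left(P,X \right)} = - \frac{1}{2} + \frac{X^{2}}{6}$ ($k{\left(P,X \right)} = - \frac{1}{2} + \frac{X X}{6} = - \frac{1}{2} + \frac{X^{2}}{6}$)
$C = - \frac{485}{3}$ ($C = - 10 \left(- \frac{1}{2} + \frac{\left(-10\right)^{2}}{6}\right) = - 10 \left(- \frac{1}{2} + \frac{1}{6} \cdot 100\right) = - 10 \left(- \frac{1}{2} + \frac{50}{3}\right) = \left(-10\right) \frac{97}{6} = - \frac{485}{3} \approx -161.67$)
$279228 + C = 279228 - \frac{485}{3} = \frac{837199}{3}$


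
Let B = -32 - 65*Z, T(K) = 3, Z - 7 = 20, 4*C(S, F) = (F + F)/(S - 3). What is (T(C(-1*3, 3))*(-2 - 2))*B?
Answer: 21444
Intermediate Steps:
C(S, F) = F/(2*(-3 + S)) (C(S, F) = ((F + F)/(S - 3))/4 = ((2*F)/(-3 + S))/4 = (2*F/(-3 + S))/4 = F/(2*(-3 + S)))
Z = 27 (Z = 7 + 20 = 27)
B = -1787 (B = -32 - 65*27 = -32 - 1755 = -1787)
(T(C(-1*3, 3))*(-2 - 2))*B = (3*(-2 - 2))*(-1787) = (3*(-4))*(-1787) = -12*(-1787) = 21444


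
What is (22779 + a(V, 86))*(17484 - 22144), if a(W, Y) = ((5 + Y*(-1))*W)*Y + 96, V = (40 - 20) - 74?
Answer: -1859521740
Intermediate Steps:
V = -54 (V = 20 - 74 = -54)
a(W, Y) = 96 + W*Y*(5 - Y) (a(W, Y) = ((5 - Y)*W)*Y + 96 = (W*(5 - Y))*Y + 96 = W*Y*(5 - Y) + 96 = 96 + W*Y*(5 - Y))
(22779 + a(V, 86))*(17484 - 22144) = (22779 + (96 - 1*(-54)*86**2 + 5*(-54)*86))*(17484 - 22144) = (22779 + (96 - 1*(-54)*7396 - 23220))*(-4660) = (22779 + (96 + 399384 - 23220))*(-4660) = (22779 + 376260)*(-4660) = 399039*(-4660) = -1859521740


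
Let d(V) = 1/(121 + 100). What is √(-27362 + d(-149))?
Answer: 3*I*√148487469/221 ≈ 165.41*I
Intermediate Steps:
d(V) = 1/221
√(-27362 + d(-149)) = √(-27362 + 1/221) = √(-6047001/221) = 3*I*√148487469/221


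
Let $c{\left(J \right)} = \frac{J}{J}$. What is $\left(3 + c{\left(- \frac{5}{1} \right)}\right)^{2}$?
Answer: $16$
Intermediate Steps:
$c{\left(J \right)} = 1$
$\left(3 + c{\left(- \frac{5}{1} \right)}\right)^{2} = \left(3 + 1\right)^{2} = 4^{2} = 16$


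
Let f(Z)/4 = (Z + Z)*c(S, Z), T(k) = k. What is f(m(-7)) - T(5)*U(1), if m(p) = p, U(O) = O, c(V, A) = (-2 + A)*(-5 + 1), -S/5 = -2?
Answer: -2021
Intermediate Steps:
S = 10 (S = -5*(-2) = 10)
c(V, A) = 8 - 4*A (c(V, A) = (-2 + A)*(-4) = 8 - 4*A)
f(Z) = 8*Z*(8 - 4*Z) (f(Z) = 4*((Z + Z)*(8 - 4*Z)) = 4*((2*Z)*(8 - 4*Z)) = 4*(2*Z*(8 - 4*Z)) = 8*Z*(8 - 4*Z))
f(m(-7)) - T(5)*U(1) = 32*(-7)*(2 - 1*(-7)) - 5 = 32*(-7)*(2 + 7) - 1*5 = 32*(-7)*9 - 5 = -2016 - 5 = -2021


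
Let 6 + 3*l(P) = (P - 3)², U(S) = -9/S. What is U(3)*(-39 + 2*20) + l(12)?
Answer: 22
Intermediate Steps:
l(P) = -2 + (-3 + P)²/3 (l(P) = -2 + (P - 3)²/3 = -2 + (-3 + P)²/3)
U(3)*(-39 + 2*20) + l(12) = (-9/3)*(-39 + 2*20) + (-2 + (-3 + 12)²/3) = (-9*⅓)*(-39 + 40) + (-2 + (⅓)*9²) = -3*1 + (-2 + (⅓)*81) = -3 + (-2 + 27) = -3 + 25 = 22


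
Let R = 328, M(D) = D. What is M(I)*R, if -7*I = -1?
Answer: 328/7 ≈ 46.857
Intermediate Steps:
I = 1/7 (I = -1/7*(-1) = 1/7 ≈ 0.14286)
M(I)*R = (1/7)*328 = 328/7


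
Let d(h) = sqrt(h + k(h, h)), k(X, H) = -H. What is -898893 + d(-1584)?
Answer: -898893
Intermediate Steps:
d(h) = 0 (d(h) = sqrt(h - h) = sqrt(0) = 0)
-898893 + d(-1584) = -898893 + 0 = -898893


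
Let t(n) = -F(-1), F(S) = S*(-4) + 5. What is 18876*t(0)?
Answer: -169884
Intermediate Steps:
F(S) = 5 - 4*S (F(S) = -4*S + 5 = 5 - 4*S)
t(n) = -9 (t(n) = -(5 - 4*(-1)) = -(5 + 4) = -1*9 = -9)
18876*t(0) = 18876*(-9) = -169884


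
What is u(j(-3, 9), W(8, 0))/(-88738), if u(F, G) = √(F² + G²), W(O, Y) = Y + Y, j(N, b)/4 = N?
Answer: -6/44369 ≈ -0.00013523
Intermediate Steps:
j(N, b) = 4*N
W(O, Y) = 2*Y
u(j(-3, 9), W(8, 0))/(-88738) = √((4*(-3))² + (2*0)²)/(-88738) = √((-12)² + 0²)*(-1/88738) = √(144 + 0)*(-1/88738) = √144*(-1/88738) = 12*(-1/88738) = -6/44369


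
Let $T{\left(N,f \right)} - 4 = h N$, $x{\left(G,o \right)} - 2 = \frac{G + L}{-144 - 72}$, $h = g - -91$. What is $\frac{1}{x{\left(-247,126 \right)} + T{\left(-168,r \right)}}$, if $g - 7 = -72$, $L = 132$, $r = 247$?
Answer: $- \frac{216}{942077} \approx -0.00022928$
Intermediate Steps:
$g = -65$ ($g = 7 - 72 = -65$)
$h = 26$ ($h = -65 - -91 = -65 + 91 = 26$)
$x{\left(G,o \right)} = \frac{25}{18} - \frac{G}{216}$ ($x{\left(G,o \right)} = 2 + \frac{G + 132}{-144 - 72} = 2 + \frac{132 + G}{-216} = 2 + \left(132 + G\right) \left(- \frac{1}{216}\right) = 2 - \left(\frac{11}{18} + \frac{G}{216}\right) = \frac{25}{18} - \frac{G}{216}$)
$T{\left(N,f \right)} = 4 + 26 N$
$\frac{1}{x{\left(-247,126 \right)} + T{\left(-168,r \right)}} = \frac{1}{\left(\frac{25}{18} - - \frac{247}{216}\right) + \left(4 + 26 \left(-168\right)\right)} = \frac{1}{\left(\frac{25}{18} + \frac{247}{216}\right) + \left(4 - 4368\right)} = \frac{1}{\frac{547}{216} - 4364} = \frac{1}{- \frac{942077}{216}} = - \frac{216}{942077}$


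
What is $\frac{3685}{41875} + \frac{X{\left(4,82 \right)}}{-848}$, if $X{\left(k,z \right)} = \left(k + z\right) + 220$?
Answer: $- \frac{14461}{53000} \approx -0.27285$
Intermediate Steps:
$X{\left(k,z \right)} = 220 + k + z$
$\frac{3685}{41875} + \frac{X{\left(4,82 \right)}}{-848} = \frac{3685}{41875} + \frac{220 + 4 + 82}{-848} = 3685 \cdot \frac{1}{41875} + 306 \left(- \frac{1}{848}\right) = \frac{11}{125} - \frac{153}{424} = - \frac{14461}{53000}$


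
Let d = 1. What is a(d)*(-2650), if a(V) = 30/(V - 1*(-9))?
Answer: -7950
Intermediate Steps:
a(V) = 30/(9 + V) (a(V) = 30/(V + 9) = 30/(9 + V))
a(d)*(-2650) = (30/(9 + 1))*(-2650) = (30/10)*(-2650) = (30*(⅒))*(-2650) = 3*(-2650) = -7950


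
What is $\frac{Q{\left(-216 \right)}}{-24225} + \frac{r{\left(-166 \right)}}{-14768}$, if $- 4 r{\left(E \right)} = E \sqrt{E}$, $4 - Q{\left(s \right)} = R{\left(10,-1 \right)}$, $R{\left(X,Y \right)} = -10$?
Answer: $- \frac{14}{24225} - \frac{83 i \sqrt{166}}{29536} \approx -0.00057792 - 0.036206 i$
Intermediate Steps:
$Q{\left(s \right)} = 14$ ($Q{\left(s \right)} = 4 - -10 = 4 + 10 = 14$)
$r{\left(E \right)} = - \frac{E^{\frac{3}{2}}}{4}$ ($r{\left(E \right)} = - \frac{E \sqrt{E}}{4} = - \frac{E^{\frac{3}{2}}}{4}$)
$\frac{Q{\left(-216 \right)}}{-24225} + \frac{r{\left(-166 \right)}}{-14768} = \frac{14}{-24225} + \frac{\left(- \frac{1}{4}\right) \left(-166\right)^{\frac{3}{2}}}{-14768} = 14 \left(- \frac{1}{24225}\right) + - \frac{\left(-166\right) i \sqrt{166}}{4} \left(- \frac{1}{14768}\right) = - \frac{14}{24225} + \frac{83 i \sqrt{166}}{2} \left(- \frac{1}{14768}\right) = - \frac{14}{24225} - \frac{83 i \sqrt{166}}{29536}$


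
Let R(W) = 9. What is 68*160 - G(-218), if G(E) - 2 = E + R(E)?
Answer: 11087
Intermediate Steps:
G(E) = 11 + E (G(E) = 2 + (E + 9) = 2 + (9 + E) = 11 + E)
68*160 - G(-218) = 68*160 - (11 - 218) = 10880 - 1*(-207) = 10880 + 207 = 11087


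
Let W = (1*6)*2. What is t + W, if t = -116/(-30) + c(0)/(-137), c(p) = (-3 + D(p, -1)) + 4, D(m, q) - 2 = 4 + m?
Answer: 32501/2055 ≈ 15.816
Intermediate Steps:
D(m, q) = 6 + m (D(m, q) = 2 + (4 + m) = 6 + m)
c(p) = 7 + p (c(p) = (-3 + (6 + p)) + 4 = (3 + p) + 4 = 7 + p)
W = 12 (W = 6*2 = 12)
t = 7841/2055 (t = -116/(-30) + (7 + 0)/(-137) = -116*(-1/30) + 7*(-1/137) = 58/15 - 7/137 = 7841/2055 ≈ 3.8156)
t + W = 7841/2055 + 12 = 32501/2055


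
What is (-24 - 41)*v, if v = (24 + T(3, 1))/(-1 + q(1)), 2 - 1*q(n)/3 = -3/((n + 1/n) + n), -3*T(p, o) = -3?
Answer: -1625/8 ≈ -203.13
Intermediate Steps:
T(p, o) = 1 (T(p, o) = -⅓*(-3) = 1)
q(n) = 6 + 9/(1/n + 2*n) (q(n) = 6 - (-9)/((n + 1/n) + n) = 6 - (-9)/(1/n + 2*n) = 6 + 9/(1/n + 2*n))
v = 25/8 (v = (24 + 1)/(-1 + 3*(2 + 3*1 + 4*1²)/(1 + 2*1²)) = 25/(-1 + 3*(2 + 3 + 4*1)/(1 + 2*1)) = 25/(-1 + 3*(2 + 3 + 4)/(1 + 2)) = 25/(-1 + 3*9/3) = 25/(-1 + 3*(⅓)*9) = 25/(-1 + 9) = 25/8 ≈ 3.1250)
(-24 - 41)*v = (-24 - 41)*(25/8) = -65*25/8 = -1625/8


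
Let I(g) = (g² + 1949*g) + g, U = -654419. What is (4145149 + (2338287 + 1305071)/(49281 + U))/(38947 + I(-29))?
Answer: -627095883051/2535830789 ≈ -247.29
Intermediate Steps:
I(g) = g² + 1950*g
(4145149 + (2338287 + 1305071)/(49281 + U))/(38947 + I(-29)) = (4145149 + (2338287 + 1305071)/(49281 - 654419))/(38947 - 29*(1950 - 29)) = (4145149 + 3643358/(-605138))/(38947 - 29*1921) = (4145149 + 3643358*(-1/605138))/(38947 - 55709) = (4145149 - 1821679/302569)/(-16762) = (1254191766102/302569)*(-1/16762) = -627095883051/2535830789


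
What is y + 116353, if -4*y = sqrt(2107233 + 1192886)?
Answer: 116353 - sqrt(3300119)/4 ≈ 1.1590e+5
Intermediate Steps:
y = -sqrt(3300119)/4 (y = -sqrt(2107233 + 1192886)/4 = -sqrt(3300119)/4 ≈ -454.16)
y + 116353 = -sqrt(3300119)/4 + 116353 = 116353 - sqrt(3300119)/4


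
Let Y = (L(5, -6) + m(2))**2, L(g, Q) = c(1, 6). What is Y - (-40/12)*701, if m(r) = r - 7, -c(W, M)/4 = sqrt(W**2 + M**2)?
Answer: 8861/3 + 40*sqrt(37) ≈ 3197.0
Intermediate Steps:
c(W, M) = -4*sqrt(M**2 + W**2) (c(W, M) = -4*sqrt(W**2 + M**2) = -4*sqrt(M**2 + W**2))
L(g, Q) = -4*sqrt(37) (L(g, Q) = -4*sqrt(6**2 + 1**2) = -4*sqrt(36 + 1) = -4*sqrt(37))
m(r) = -7 + r
Y = (-5 - 4*sqrt(37))**2 (Y = (-4*sqrt(37) + (-7 + 2))**2 = (-4*sqrt(37) - 5)**2 = (-5 - 4*sqrt(37))**2 ≈ 860.31)
Y - (-40/12)*701 = (617 + 40*sqrt(37)) - (-40/12)*701 = (617 + 40*sqrt(37)) - (-40*1/12)*701 = (617 + 40*sqrt(37)) - (-10)*701/3 = (617 + 40*sqrt(37)) - 1*(-7010/3) = (617 + 40*sqrt(37)) + 7010/3 = 8861/3 + 40*sqrt(37)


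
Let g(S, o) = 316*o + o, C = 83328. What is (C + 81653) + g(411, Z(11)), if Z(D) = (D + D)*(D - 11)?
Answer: 164981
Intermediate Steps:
Z(D) = 2*D*(-11 + D) (Z(D) = (2*D)*(-11 + D) = 2*D*(-11 + D))
g(S, o) = 317*o
(C + 81653) + g(411, Z(11)) = (83328 + 81653) + 317*(2*11*(-11 + 11)) = 164981 + 317*(2*11*0) = 164981 + 317*0 = 164981 + 0 = 164981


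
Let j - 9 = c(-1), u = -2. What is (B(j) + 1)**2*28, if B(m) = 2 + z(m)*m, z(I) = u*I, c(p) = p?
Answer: 437500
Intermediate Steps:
j = 8 (j = 9 - 1 = 8)
z(I) = -2*I
B(m) = 2 - 2*m**2 (B(m) = 2 + (-2*m)*m = 2 - 2*m**2)
(B(j) + 1)**2*28 = ((2 - 2*8**2) + 1)**2*28 = ((2 - 2*64) + 1)**2*28 = ((2 - 128) + 1)**2*28 = (-126 + 1)**2*28 = (-125)**2*28 = 15625*28 = 437500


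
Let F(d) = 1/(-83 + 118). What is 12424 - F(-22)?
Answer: 434839/35 ≈ 12424.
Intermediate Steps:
F(d) = 1/35
12424 - F(-22) = 12424 - 1*1/35 = 12424 - 1/35 = 434839/35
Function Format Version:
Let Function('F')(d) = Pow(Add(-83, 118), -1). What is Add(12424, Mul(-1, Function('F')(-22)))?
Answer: Rational(434839, 35) ≈ 12424.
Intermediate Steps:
Function('F')(d) = Rational(1, 35) (Function('F')(d) = Pow(35, -1) = Rational(1, 35))
Add(12424, Mul(-1, Function('F')(-22))) = Add(12424, Mul(-1, Rational(1, 35))) = Add(12424, Rational(-1, 35)) = Rational(434839, 35)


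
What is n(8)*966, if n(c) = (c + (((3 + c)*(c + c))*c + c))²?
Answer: 1958831616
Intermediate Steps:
n(c) = (2*c + 2*c²*(3 + c))² (n(c) = (c + (((3 + c)*(2*c))*c + c))² = (c + ((2*c*(3 + c))*c + c))² = (c + (2*c²*(3 + c) + c))² = (c + (c + 2*c²*(3 + c)))² = (2*c + 2*c²*(3 + c))²)
n(8)*966 = (4*8²*(1 + 8² + 3*8)²)*966 = (4*64*(1 + 64 + 24)²)*966 = (4*64*89²)*966 = (4*64*7921)*966 = 2027776*966 = 1958831616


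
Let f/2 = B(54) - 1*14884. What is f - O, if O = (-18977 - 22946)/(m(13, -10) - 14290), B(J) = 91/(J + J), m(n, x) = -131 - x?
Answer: -23166231433/778194 ≈ -29769.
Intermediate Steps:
B(J) = 91/(2*J) (B(J) = 91/((2*J)) = 91*(1/(2*J)) = 91/(2*J))
O = 41923/14411 (O = (-18977 - 22946)/((-131 - 1*(-10)) - 14290) = -41923/((-131 + 10) - 14290) = -41923/(-121 - 14290) = -41923/(-14411) = -41923*(-1/14411) = 41923/14411 ≈ 2.9091)
f = -1607381/54 (f = 2*((91/2)/54 - 1*14884) = 2*((91/2)*(1/54) - 14884) = 2*(91/108 - 14884) = 2*(-1607381/108) = -1607381/54 ≈ -29766.)
f - O = -1607381/54 - 1*41923/14411 = -1607381/54 - 41923/14411 = -23166231433/778194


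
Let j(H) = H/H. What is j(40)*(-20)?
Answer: -20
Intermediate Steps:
j(H) = 1
j(40)*(-20) = 1*(-20) = -20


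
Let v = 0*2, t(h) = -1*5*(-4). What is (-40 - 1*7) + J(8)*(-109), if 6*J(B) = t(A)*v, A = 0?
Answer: -47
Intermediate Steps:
t(h) = 20 (t(h) = -5*(-4) = 20)
v = 0
J(B) = 0 (J(B) = (20*0)/6 = (1/6)*0 = 0)
(-40 - 1*7) + J(8)*(-109) = (-40 - 1*7) + 0*(-109) = (-40 - 7) + 0 = -47 + 0 = -47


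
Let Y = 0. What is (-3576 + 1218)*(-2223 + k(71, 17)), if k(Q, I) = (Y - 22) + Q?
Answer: 5126292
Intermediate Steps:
k(Q, I) = -22 + Q (k(Q, I) = (0 - 22) + Q = -22 + Q)
(-3576 + 1218)*(-2223 + k(71, 17)) = (-3576 + 1218)*(-2223 + (-22 + 71)) = -2358*(-2223 + 49) = -2358*(-2174) = 5126292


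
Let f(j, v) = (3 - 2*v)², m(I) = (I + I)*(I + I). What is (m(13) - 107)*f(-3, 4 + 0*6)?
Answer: 14225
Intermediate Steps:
m(I) = 4*I² (m(I) = (2*I)*(2*I) = 4*I²)
(m(13) - 107)*f(-3, 4 + 0*6) = (4*13² - 107)*(-3 + 2*(4 + 0*6))² = (4*169 - 107)*(-3 + 2*(4 + 0))² = (676 - 107)*(-3 + 2*4)² = 569*(-3 + 8)² = 569*5² = 569*25 = 14225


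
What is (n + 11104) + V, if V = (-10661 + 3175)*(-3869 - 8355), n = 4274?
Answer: 91524242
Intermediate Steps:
V = 91508864 (V = -7486*(-12224) = 91508864)
(n + 11104) + V = (4274 + 11104) + 91508864 = 15378 + 91508864 = 91524242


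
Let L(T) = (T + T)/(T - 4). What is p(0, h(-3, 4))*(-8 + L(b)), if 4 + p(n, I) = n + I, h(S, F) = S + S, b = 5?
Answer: -20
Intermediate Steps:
h(S, F) = 2*S
L(T) = 2*T/(-4 + T) (L(T) = (2*T)/(-4 + T) = 2*T/(-4 + T))
p(n, I) = -4 + I + n (p(n, I) = -4 + (n + I) = -4 + (I + n) = -4 + I + n)
p(0, h(-3, 4))*(-8 + L(b)) = (-4 + 2*(-3) + 0)*(-8 + 2*5/(-4 + 5)) = (-4 - 6 + 0)*(-8 + 2*5/1) = -10*(-8 + 2*5*1) = -10*(-8 + 10) = -10*2 = -20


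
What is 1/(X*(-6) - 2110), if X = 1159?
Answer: -1/9064 ≈ -0.00011033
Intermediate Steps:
1/(X*(-6) - 2110) = 1/(1159*(-6) - 2110) = 1/(-6954 - 2110) = 1/(-9064) = -1/9064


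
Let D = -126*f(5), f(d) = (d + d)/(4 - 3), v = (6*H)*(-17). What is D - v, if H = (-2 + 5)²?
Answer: -342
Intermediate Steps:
H = 9 (H = 3² = 9)
v = -918 (v = (6*9)*(-17) = 54*(-17) = -918)
f(d) = 2*d (f(d) = (2*d)/1 = (2*d)*1 = 2*d)
D = -1260 (D = -252*5 = -126*10 = -1260)
D - v = -1260 - 1*(-918) = -1260 + 918 = -342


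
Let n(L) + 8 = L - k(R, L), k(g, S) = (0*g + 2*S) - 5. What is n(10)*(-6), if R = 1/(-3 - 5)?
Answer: 78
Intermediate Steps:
R = -⅛ (R = 1/(-8) = -⅛ ≈ -0.12500)
k(g, S) = -5 + 2*S (k(g, S) = (0 + 2*S) - 5 = 2*S - 5 = -5 + 2*S)
n(L) = -3 - L (n(L) = -8 + (L - (-5 + 2*L)) = -8 + (L + (5 - 2*L)) = -8 + (5 - L) = -3 - L)
n(10)*(-6) = (-3 - 1*10)*(-6) = (-3 - 10)*(-6) = -13*(-6) = 78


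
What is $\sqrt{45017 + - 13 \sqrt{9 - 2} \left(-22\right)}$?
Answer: $\sqrt{45017 + 286 \sqrt{7}} \approx 213.95$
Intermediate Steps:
$\sqrt{45017 + - 13 \sqrt{9 - 2} \left(-22\right)} = \sqrt{45017 + - 13 \sqrt{7} \left(-22\right)} = \sqrt{45017 + 286 \sqrt{7}}$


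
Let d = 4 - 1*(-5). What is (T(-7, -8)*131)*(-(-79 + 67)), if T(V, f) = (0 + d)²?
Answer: 127332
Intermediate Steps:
d = 9 (d = 4 + 5 = 9)
T(V, f) = 81 (T(V, f) = (0 + 9)² = 9² = 81)
(T(-7, -8)*131)*(-(-79 + 67)) = (81*131)*(-(-79 + 67)) = 10611*(-1*(-12)) = 10611*12 = 127332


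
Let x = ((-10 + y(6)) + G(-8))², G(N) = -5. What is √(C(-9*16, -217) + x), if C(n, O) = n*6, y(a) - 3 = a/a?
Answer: I*√743 ≈ 27.258*I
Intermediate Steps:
y(a) = 4 (y(a) = 3 + a/a = 3 + 1 = 4)
C(n, O) = 6*n
x = 121 (x = ((-10 + 4) - 5)² = (-6 - 5)² = (-11)² = 121)
√(C(-9*16, -217) + x) = √(6*(-9*16) + 121) = √(6*(-144) + 121) = √(-864 + 121) = √(-743) = I*√743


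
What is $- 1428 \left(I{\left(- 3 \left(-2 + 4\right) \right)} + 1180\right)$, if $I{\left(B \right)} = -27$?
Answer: $-1646484$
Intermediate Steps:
$- 1428 \left(I{\left(- 3 \left(-2 + 4\right) \right)} + 1180\right) = - 1428 \left(-27 + 1180\right) = \left(-1428\right) 1153 = -1646484$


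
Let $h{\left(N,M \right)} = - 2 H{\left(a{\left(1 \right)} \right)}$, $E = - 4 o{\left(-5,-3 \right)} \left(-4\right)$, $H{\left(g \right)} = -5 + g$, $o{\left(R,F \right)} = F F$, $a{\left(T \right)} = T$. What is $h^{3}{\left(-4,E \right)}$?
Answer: $512$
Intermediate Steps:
$o{\left(R,F \right)} = F^{2}$
$E = 144$ ($E = - 4 \left(-3\right)^{2} \left(-4\right) = \left(-4\right) 9 \left(-4\right) = \left(-36\right) \left(-4\right) = 144$)
$h{\left(N,M \right)} = 8$ ($h{\left(N,M \right)} = - 2 \left(-5 + 1\right) = \left(-2\right) \left(-4\right) = 8$)
$h^{3}{\left(-4,E \right)} = 8^{3} = 512$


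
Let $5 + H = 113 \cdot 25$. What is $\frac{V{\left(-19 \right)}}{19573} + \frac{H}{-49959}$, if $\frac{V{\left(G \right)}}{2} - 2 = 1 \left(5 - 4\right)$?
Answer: $- \frac{18298702}{325949169} \approx -0.05614$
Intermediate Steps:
$V{\left(G \right)} = 6$ ($V{\left(G \right)} = 4 + 2 \cdot 1 \left(5 - 4\right) = 4 + 2 \cdot 1 \cdot 1 = 4 + 2 \cdot 1 = 4 + 2 = 6$)
$H = 2820$ ($H = -5 + 113 \cdot 25 = -5 + 2825 = 2820$)
$\frac{V{\left(-19 \right)}}{19573} + \frac{H}{-49959} = \frac{6}{19573} + \frac{2820}{-49959} = 6 \cdot \frac{1}{19573} + 2820 \left(- \frac{1}{49959}\right) = \frac{6}{19573} - \frac{940}{16653} = - \frac{18298702}{325949169}$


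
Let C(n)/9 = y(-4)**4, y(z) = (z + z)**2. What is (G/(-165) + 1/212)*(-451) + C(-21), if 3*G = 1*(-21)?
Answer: 480163854311/3180 ≈ 1.5099e+8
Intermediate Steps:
G = -7 (G = (1*(-21))/3 = (1/3)*(-21) = -7)
y(z) = 4*z**2 (y(z) = (2*z)**2 = 4*z**2)
C(n) = 150994944 (C(n) = 9*(4*(-4)**2)**4 = 9*(4*16)**4 = 9*64**4 = 9*16777216 = 150994944)
(G/(-165) + 1/212)*(-451) + C(-21) = (-7/(-165) + 1/212)*(-451) + 150994944 = (-7*(-1/165) + 1*(1/212))*(-451) + 150994944 = (7/165 + 1/212)*(-451) + 150994944 = (1649/34980)*(-451) + 150994944 = -67609/3180 + 150994944 = 480163854311/3180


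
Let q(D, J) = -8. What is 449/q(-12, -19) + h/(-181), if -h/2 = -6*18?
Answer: -82997/1448 ≈ -57.318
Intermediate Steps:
h = 216 (h = -(-12)*18 = -2*(-108) = 216)
449/q(-12, -19) + h/(-181) = 449/(-8) + 216/(-181) = 449*(-1/8) + 216*(-1/181) = -449/8 - 216/181 = -82997/1448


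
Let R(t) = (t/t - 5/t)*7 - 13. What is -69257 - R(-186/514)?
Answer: -6449338/93 ≈ -69348.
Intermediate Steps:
R(t) = -6 - 35/t (R(t) = (1 - 5/t)*7 - 13 = (7 - 35/t) - 13 = -6 - 35/t)
-69257 - R(-186/514) = -69257 - (-6 - 35/((-186/514))) = -69257 - (-6 - 35/((-186*1/514))) = -69257 - (-6 - 35/(-93/257)) = -69257 - (-6 - 35*(-257/93)) = -69257 - (-6 + 8995/93) = -69257 - 1*8437/93 = -69257 - 8437/93 = -6449338/93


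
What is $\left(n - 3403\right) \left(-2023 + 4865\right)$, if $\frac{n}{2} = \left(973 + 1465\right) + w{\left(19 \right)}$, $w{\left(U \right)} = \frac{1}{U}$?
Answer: $\frac{79544738}{19} \approx 4.1866 \cdot 10^{6}$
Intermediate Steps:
$n = \frac{92646}{19}$ ($n = 2 \left(\left(973 + 1465\right) + \frac{1}{19}\right) = 2 \left(2438 + \frac{1}{19}\right) = 2 \cdot \frac{46323}{19} = \frac{92646}{19} \approx 4876.1$)
$\left(n - 3403\right) \left(-2023 + 4865\right) = \left(\frac{92646}{19} - 3403\right) \left(-2023 + 4865\right) = \frac{27989}{19} \cdot 2842 = \frac{79544738}{19}$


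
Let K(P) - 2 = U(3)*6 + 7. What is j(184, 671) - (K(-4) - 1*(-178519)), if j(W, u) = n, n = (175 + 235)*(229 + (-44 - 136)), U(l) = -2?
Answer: -158426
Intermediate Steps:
n = 20090 (n = 410*(229 - 180) = 410*49 = 20090)
K(P) = -3 (K(P) = 2 + (-2*6 + 7) = 2 + (-12 + 7) = 2 - 5 = -3)
j(W, u) = 20090
j(184, 671) - (K(-4) - 1*(-178519)) = 20090 - (-3 - 1*(-178519)) = 20090 - (-3 + 178519) = 20090 - 1*178516 = 20090 - 178516 = -158426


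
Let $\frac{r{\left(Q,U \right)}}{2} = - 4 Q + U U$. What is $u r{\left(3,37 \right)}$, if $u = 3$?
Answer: $8142$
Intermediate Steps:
$r{\left(Q,U \right)} = - 8 Q + 2 U^{2}$ ($r{\left(Q,U \right)} = 2 \left(- 4 Q + U U\right) = 2 \left(- 4 Q + U^{2}\right) = 2 \left(U^{2} - 4 Q\right) = - 8 Q + 2 U^{2}$)
$u r{\left(3,37 \right)} = 3 \left(\left(-8\right) 3 + 2 \cdot 37^{2}\right) = 3 \left(-24 + 2 \cdot 1369\right) = 3 \left(-24 + 2738\right) = 3 \cdot 2714 = 8142$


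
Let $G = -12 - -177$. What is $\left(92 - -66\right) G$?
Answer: $26070$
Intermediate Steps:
$G = 165$ ($G = -12 + 177 = 165$)
$\left(92 - -66\right) G = \left(92 - -66\right) 165 = \left(92 + 66\right) 165 = 158 \cdot 165 = 26070$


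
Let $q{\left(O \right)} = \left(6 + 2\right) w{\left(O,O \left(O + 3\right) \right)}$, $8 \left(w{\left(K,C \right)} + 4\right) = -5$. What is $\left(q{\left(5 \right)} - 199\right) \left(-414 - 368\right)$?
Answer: $184552$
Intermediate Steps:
$w{\left(K,C \right)} = - \frac{37}{8}$ ($w{\left(K,C \right)} = -4 + \frac{1}{8} \left(-5\right) = -4 - \frac{5}{8} = - \frac{37}{8}$)
$q{\left(O \right)} = -37$ ($q{\left(O \right)} = \left(6 + 2\right) \left(- \frac{37}{8}\right) = 8 \left(- \frac{37}{8}\right) = -37$)
$\left(q{\left(5 \right)} - 199\right) \left(-414 - 368\right) = \left(-37 - 199\right) \left(-414 - 368\right) = \left(-236\right) \left(-782\right) = 184552$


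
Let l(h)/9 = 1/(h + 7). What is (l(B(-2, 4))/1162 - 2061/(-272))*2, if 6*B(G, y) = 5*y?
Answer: 37124343/2449496 ≈ 15.156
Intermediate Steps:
B(G, y) = 5*y/6 (B(G, y) = (5*y)/6 = 5*y/6)
l(h) = 9/(7 + h) (l(h) = 9/(h + 7) = 9/(7 + h))
(l(B(-2, 4))/1162 - 2061/(-272))*2 = ((9/(7 + (⅚)*4))/1162 - 2061/(-272))*2 = ((9/(7 + 10/3))*(1/1162) - 2061*(-1/272))*2 = ((9/(31/3))*(1/1162) + 2061/272)*2 = ((9*(3/31))*(1/1162) + 2061/272)*2 = ((27/31)*(1/1162) + 2061/272)*2 = (27/36022 + 2061/272)*2 = (37124343/4898992)*2 = 37124343/2449496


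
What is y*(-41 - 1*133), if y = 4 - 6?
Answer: 348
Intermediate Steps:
y = -2
y*(-41 - 1*133) = -2*(-41 - 1*133) = -2*(-41 - 133) = -2*(-174) = 348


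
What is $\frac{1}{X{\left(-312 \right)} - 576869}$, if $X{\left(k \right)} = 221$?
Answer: $- \frac{1}{576648} \approx -1.7342 \cdot 10^{-6}$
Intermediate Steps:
$\frac{1}{X{\left(-312 \right)} - 576869} = \frac{1}{221 - 576869} = \frac{1}{-576648} = - \frac{1}{576648}$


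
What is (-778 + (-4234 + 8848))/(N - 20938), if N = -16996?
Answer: -1918/18967 ≈ -0.10112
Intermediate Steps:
(-778 + (-4234 + 8848))/(N - 20938) = (-778 + (-4234 + 8848))/(-16996 - 20938) = (-778 + 4614)/(-37934) = 3836*(-1/37934) = -1918/18967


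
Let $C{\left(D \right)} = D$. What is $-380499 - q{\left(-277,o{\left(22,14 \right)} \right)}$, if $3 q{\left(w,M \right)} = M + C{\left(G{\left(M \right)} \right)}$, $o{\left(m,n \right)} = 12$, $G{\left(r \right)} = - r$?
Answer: $-380499$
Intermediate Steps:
$q{\left(w,M \right)} = 0$ ($q{\left(w,M \right)} = \frac{M - M}{3} = \frac{1}{3} \cdot 0 = 0$)
$-380499 - q{\left(-277,o{\left(22,14 \right)} \right)} = -380499 - 0 = -380499 + 0 = -380499$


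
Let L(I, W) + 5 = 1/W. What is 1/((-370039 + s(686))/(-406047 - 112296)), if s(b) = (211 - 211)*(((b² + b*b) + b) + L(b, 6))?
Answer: 518343/370039 ≈ 1.4008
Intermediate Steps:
L(I, W) = -5 + 1/W
s(b) = 0 (s(b) = (211 - 211)*(((b² + b*b) + b) + (-5 + 1/6)) = 0*(((b² + b²) + b) + (-5 + ⅙)) = 0*((2*b² + b) - 29/6) = 0*((b + 2*b²) - 29/6) = 0*(-29/6 + b + 2*b²) = 0)
1/((-370039 + s(686))/(-406047 - 112296)) = 1/((-370039 + 0)/(-406047 - 112296)) = 1/(-370039/(-518343)) = 1/(-370039*(-1/518343)) = 1/(370039/518343) = 518343/370039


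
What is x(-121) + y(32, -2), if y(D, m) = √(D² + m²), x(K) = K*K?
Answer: 14641 + 2*√257 ≈ 14673.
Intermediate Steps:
x(K) = K²
x(-121) + y(32, -2) = (-121)² + √(32² + (-2)²) = 14641 + √(1024 + 4) = 14641 + √1028 = 14641 + 2*√257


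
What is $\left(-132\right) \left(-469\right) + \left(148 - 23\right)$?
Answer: $62033$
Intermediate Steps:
$\left(-132\right) \left(-469\right) + \left(148 - 23\right) = 61908 + 125 = 62033$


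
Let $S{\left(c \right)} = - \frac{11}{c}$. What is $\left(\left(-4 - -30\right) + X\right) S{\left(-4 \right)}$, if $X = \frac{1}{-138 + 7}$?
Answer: $\frac{37455}{524} \approx 71.479$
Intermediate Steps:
$X = - \frac{1}{131}$ ($X = \frac{1}{-131} = - \frac{1}{131} \approx -0.0076336$)
$\left(\left(-4 - -30\right) + X\right) S{\left(-4 \right)} = \left(\left(-4 - -30\right) - \frac{1}{131}\right) \left(- \frac{11}{-4}\right) = \left(\left(-4 + 30\right) - \frac{1}{131}\right) \left(\left(-11\right) \left(- \frac{1}{4}\right)\right) = \left(26 - \frac{1}{131}\right) \frac{11}{4} = \frac{3405}{131} \cdot \frac{11}{4} = \frac{37455}{524}$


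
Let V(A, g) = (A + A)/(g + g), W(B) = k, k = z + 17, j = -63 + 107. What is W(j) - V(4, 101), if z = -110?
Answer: -9397/101 ≈ -93.040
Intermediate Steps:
j = 44
k = -93 (k = -110 + 17 = -93)
W(B) = -93
V(A, g) = A/g (V(A, g) = (2*A)/((2*g)) = (2*A)*(1/(2*g)) = A/g)
W(j) - V(4, 101) = -93 - 4/101 = -9397/101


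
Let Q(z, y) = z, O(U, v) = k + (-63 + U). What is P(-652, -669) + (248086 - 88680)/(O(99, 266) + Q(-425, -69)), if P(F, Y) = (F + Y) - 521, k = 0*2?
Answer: -875944/389 ≈ -2251.8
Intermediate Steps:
k = 0
O(U, v) = -63 + U (O(U, v) = 0 + (-63 + U) = -63 + U)
P(F, Y) = -521 + F + Y
P(-652, -669) + (248086 - 88680)/(O(99, 266) + Q(-425, -69)) = (-521 - 652 - 669) + (248086 - 88680)/((-63 + 99) - 425) = -1842 + 159406/(36 - 425) = -1842 + 159406/(-389) = -1842 + 159406*(-1/389) = -1842 - 159406/389 = -875944/389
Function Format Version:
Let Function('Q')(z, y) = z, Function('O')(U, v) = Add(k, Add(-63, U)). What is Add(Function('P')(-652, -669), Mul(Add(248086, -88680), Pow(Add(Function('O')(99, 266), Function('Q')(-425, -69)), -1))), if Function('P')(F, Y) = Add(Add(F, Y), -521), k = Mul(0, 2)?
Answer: Rational(-875944, 389) ≈ -2251.8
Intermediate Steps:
k = 0
Function('O')(U, v) = Add(-63, U) (Function('O')(U, v) = Add(0, Add(-63, U)) = Add(-63, U))
Function('P')(F, Y) = Add(-521, F, Y)
Add(Function('P')(-652, -669), Mul(Add(248086, -88680), Pow(Add(Function('O')(99, 266), Function('Q')(-425, -69)), -1))) = Add(Add(-521, -652, -669), Mul(Add(248086, -88680), Pow(Add(Add(-63, 99), -425), -1))) = Add(-1842, Mul(159406, Pow(Add(36, -425), -1))) = Add(-1842, Mul(159406, Pow(-389, -1))) = Add(-1842, Mul(159406, Rational(-1, 389))) = Add(-1842, Rational(-159406, 389)) = Rational(-875944, 389)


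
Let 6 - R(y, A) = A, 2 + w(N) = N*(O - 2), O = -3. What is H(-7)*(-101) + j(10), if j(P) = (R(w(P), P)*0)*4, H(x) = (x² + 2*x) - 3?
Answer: -3232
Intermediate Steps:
H(x) = -3 + x² + 2*x
w(N) = -2 - 5*N (w(N) = -2 + N*(-3 - 2) = -2 + N*(-5) = -2 - 5*N)
R(y, A) = 6 - A
j(P) = 0 (j(P) = ((6 - P)*0)*4 = 0*4 = 0)
H(-7)*(-101) + j(10) = (-3 + (-7)² + 2*(-7))*(-101) + 0 = (-3 + 49 - 14)*(-101) + 0 = 32*(-101) + 0 = -3232 + 0 = -3232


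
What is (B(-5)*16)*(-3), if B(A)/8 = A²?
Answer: -9600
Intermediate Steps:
B(A) = 8*A²
(B(-5)*16)*(-3) = ((8*(-5)²)*16)*(-3) = ((8*25)*16)*(-3) = (200*16)*(-3) = 3200*(-3) = -9600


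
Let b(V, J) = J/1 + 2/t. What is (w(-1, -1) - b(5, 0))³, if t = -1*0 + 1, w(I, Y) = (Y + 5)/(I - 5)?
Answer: -512/27 ≈ -18.963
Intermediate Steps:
w(I, Y) = (5 + Y)/(-5 + I)
t = 1 (t = 0 + 1 = 1)
b(V, J) = 2 + J (b(V, J) = J/1 + 2/1 = J*1 + 2*1 = J + 2 = 2 + J)
(w(-1, -1) - b(5, 0))³ = ((5 - 1)/(-5 - 1) - (2 + 0))³ = (4/(-6) - 1*2)³ = (-⅙*4 - 2)³ = (-⅔ - 2)³ = (-8/3)³ = -512/27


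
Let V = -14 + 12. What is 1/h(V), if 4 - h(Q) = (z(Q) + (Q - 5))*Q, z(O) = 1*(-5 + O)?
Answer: -1/24 ≈ -0.041667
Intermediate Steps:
V = -2
z(O) = -5 + O
h(Q) = 4 - Q*(-10 + 2*Q) (h(Q) = 4 - ((-5 + Q) + (Q - 5))*Q = 4 - ((-5 + Q) + (-5 + Q))*Q = 4 - (-10 + 2*Q)*Q = 4 - Q*(-10 + 2*Q))
1/h(V) = 1/(4 - 2*(-2)**2 + 10*(-2)) = 1/(4 - 2*4 - 20) = 1/(4 - 8 - 20) = 1/(-24) = -1/24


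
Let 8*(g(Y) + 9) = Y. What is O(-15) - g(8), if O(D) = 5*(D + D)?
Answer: -142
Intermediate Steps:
O(D) = 10*D (O(D) = 5*(2*D) = 10*D)
g(Y) = -9 + Y/8
O(-15) - g(8) = 10*(-15) - (-9 + (⅛)*8) = -150 - (-9 + 1) = -150 - 1*(-8) = -150 + 8 = -142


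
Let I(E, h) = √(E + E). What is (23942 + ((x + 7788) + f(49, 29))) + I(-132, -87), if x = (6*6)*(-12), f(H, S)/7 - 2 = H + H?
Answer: 31998 + 2*I*√66 ≈ 31998.0 + 16.248*I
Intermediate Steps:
I(E, h) = √2*√E (I(E, h) = √(2*E) = √2*√E)
f(H, S) = 14 + 14*H (f(H, S) = 14 + 7*(H + H) = 14 + 7*(2*H) = 14 + 14*H)
x = -432 (x = 36*(-12) = -432)
(23942 + ((x + 7788) + f(49, 29))) + I(-132, -87) = (23942 + ((-432 + 7788) + (14 + 14*49))) + √2*√(-132) = (23942 + (7356 + (14 + 686))) + √2*(2*I*√33) = (23942 + (7356 + 700)) + 2*I*√66 = (23942 + 8056) + 2*I*√66 = 31998 + 2*I*√66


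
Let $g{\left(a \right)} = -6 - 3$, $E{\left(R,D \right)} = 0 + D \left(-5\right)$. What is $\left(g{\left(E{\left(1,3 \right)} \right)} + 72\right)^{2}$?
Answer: $3969$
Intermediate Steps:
$E{\left(R,D \right)} = - 5 D$ ($E{\left(R,D \right)} = 0 - 5 D = - 5 D$)
$g{\left(a \right)} = -9$ ($g{\left(a \right)} = -6 - 3 = -9$)
$\left(g{\left(E{\left(1,3 \right)} \right)} + 72\right)^{2} = \left(-9 + 72\right)^{2} = 63^{2} = 3969$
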